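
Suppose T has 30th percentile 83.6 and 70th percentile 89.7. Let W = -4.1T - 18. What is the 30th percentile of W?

Since a = -4.1 < 0 the transformation is decreasing, reversing order: the 30th percentile of W corresponds to the 70th percentile of T.
So P_{30}(W) = a·P_{70}(T) + b = (-4.1)·89.7 + (-18) = -385.77.

30th percentile of W = -385.77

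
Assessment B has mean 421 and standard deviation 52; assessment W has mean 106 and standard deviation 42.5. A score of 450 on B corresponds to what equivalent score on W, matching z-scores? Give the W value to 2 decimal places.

W = 129.70

z = (450 − 421)/52 ≈ 0.5577.
W = 106 + z·42.5 = 106 + (450 − 421)·42.5/52 ≈ 129.70.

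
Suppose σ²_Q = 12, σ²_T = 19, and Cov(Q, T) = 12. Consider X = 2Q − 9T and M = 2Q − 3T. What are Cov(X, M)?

Cov(X, M) = 273

By bilinearity, Cov(X, M) = ac·σ²_Q + bd·σ²_T + (ad+bc)·Cov(Q, T), with a=2, b=-9, c=2, d=-3.
ac·σ²_Q = 2·2·12 = 48
bd·σ²_T = (-9)·(-3)·19 = 513
(ad+bc)·Cov(Q, T) = (-24)·12 = -288
Cov(X, M) = 48 + 513 + (-288) = 273.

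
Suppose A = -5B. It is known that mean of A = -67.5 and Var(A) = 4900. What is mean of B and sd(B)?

From A = -5B: mean of A = a·mean of B + b, so mean of B = (mean of A − b)/a = (-67.5 − 0)/(-5) = 13.5.
sd(A) = √4900 = 70.
sd(A) = |a|·sd(B), so sd(B) = 70/|-5| = 14.

mean of B = 13.5, sd(B) = 14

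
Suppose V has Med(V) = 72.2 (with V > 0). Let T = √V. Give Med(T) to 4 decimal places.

√V is monotone on this domain, so Med(T) = √(72.2) ≈ 8.4971.

Med(T) = 8.4971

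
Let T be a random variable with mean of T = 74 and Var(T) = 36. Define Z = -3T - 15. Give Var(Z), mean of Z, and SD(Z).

Var(Z) = 324, mean of Z = -237, SD(Z) = 18

Z = -3T - 15 is linear with a = -3, b = -15.
Var(Z) = a²·Var(T) = (-3)²·36 = 324 (the additive constant -15 does not affect variance).
mean of Z = a·mean of T + b = (-3)·74 + (-15) = -237.
SD(T) = √36 = 6.
SD(Z) = |a|·SD(T) = |-3|·6 = 18.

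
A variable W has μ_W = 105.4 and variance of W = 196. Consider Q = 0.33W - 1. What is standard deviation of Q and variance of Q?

standard deviation of Q = 4.62, variance of Q = 21.3444

Q = 0.33W - 1 is linear with a = 0.33, b = -1.
standard deviation of W = √196 = 14.
standard deviation of Q = |a|·standard deviation of W = |0.33|·14 = 4.62.
variance of Q = a²·variance of W = 0.33²·196 = 21.3444 (the additive constant -1 does not affect variance).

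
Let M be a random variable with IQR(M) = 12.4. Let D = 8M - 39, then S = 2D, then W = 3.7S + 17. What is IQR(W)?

IQR(D) = |8|·12.4 = 99.2.
IQR(S) = |2|·99.2 = 198.4.
IQR(W) = |3.7|·198.4 = 734.08.

IQR(W) = 734.08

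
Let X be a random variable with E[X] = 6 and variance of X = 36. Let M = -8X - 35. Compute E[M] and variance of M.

M = -8X - 35 is linear with a = -8, b = -35.
E[M] = a·E[X] + b = (-8)·6 + (-35) = -83.
variance of M = a²·variance of X = (-8)²·36 = 2304 (the additive constant -35 does not affect variance).

E[M] = -83, variance of M = 2304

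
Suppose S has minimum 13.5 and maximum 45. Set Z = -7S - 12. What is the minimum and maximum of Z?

min(Z) = -327, max(Z) = -106.5

a = -7 < 0, so order reverses: min(Z) = a·max(S)+b = (-7)·45 + (-12) = -327; max(Z) = a·min(S)+b = (-7)·13.5 + (-12) = -106.5.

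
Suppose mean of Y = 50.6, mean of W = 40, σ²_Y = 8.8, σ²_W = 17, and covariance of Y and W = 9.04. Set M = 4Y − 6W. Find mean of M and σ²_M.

mean of M = -37.6, σ²_M = 318.88

mean of M = 4·mean of Y + (-6)·mean of W = 4·50.6 + (-6)·40 = -37.6.
σ²_M = a²·σ²_Y + b²·σ²_W + 2ab·covariance of Y and W with a = 4, b = -6.
= 4²·8.8 + (-6)²·17 + 2·4·(-6)·9.04
= 140.8 + 612 + (-433.92) = 318.88.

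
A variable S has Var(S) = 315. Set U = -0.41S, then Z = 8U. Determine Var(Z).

Var(Z) = 3388.896

Var(U) = (-0.41)²·315 = 52.9515.
Var(Z) = 8²·52.9515 = 3388.896.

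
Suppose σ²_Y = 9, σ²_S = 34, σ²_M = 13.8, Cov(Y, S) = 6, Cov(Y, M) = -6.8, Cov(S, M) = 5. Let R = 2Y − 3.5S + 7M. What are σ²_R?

σ²_R = 609.3

σ²_R = a²·σ²_Y + b²·σ²_S + c²·σ²_M + 2ab·Cov(Y, S) + 2ac·Cov(Y, M) + 2bc·Cov(S, M), with a = 2, b = -3.5, c = 7.
= 36 + 416.5 + 676.2 + (-84) + (-190.4) + (-245)
= 609.3.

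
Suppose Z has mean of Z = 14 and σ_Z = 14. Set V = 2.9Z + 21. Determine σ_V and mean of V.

V = 2.9Z + 21 is linear with a = 2.9, b = 21.
σ_V = |a|·σ_Z = |2.9|·14 = 40.6.
mean of V = a·mean of Z + b = 2.9·14 + 21 = 61.6.

σ_V = 40.6, mean of V = 61.6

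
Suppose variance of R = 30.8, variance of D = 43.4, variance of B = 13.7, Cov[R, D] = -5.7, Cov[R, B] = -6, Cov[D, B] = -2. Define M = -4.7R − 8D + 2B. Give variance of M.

variance of M = 3260.932

variance of M = a²·variance of R + b²·variance of D + c²·variance of B + 2ab·Cov[R, D] + 2ac·Cov[R, B] + 2bc·Cov[D, B], with a = -4.7, b = -8, c = 2.
= 680.372 + 2777.6 + 54.8 + (-428.64) + 112.8 + 64
= 3260.932.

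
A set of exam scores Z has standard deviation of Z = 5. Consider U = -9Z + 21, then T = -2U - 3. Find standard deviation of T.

standard deviation of T = 90

standard deviation of U = |-9|·5 = 45.
standard deviation of T = |-2|·45 = 90.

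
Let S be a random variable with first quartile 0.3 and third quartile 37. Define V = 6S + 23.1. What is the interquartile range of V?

IQR(V) = 220.2

IQR of S = Q3 − Q1 = 37 − 0.3 = 36.7.
Under V = aS + b, IQR(V) = |a|·IQR(S) = |6|·36.7 = 220.2 (shifts cancel; spread scales by |a|).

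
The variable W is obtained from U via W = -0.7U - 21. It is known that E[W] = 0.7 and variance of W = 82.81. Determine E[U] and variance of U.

From W = -0.7U - 21: E[W] = a·E[U] + b, so E[U] = (E[W] − b)/a = (0.7 − (-21))/(-0.7) = -31.
variance of W = a²·variance of U, so variance of U = 82.81/(-0.7)² = 169.

E[U] = -31, variance of U = 169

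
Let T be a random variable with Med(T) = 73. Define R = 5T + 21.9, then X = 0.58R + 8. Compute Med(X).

Med(X) = 232.402

Med(R) = 5·73 + 21.9 = 386.9.
Med(X) = 0.58·386.9 + 8 = 232.402.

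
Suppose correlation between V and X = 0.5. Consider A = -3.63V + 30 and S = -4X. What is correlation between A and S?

correlation between A and S = 0.5

Linear rescalings preserve correlation up to sign; here the slopes -3.63 and -4 have the same sign, so correlation between A and S = correlation between V and X = 0.5.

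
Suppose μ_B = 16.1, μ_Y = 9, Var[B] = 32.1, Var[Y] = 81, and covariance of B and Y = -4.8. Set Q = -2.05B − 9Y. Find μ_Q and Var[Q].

μ_Q = (-2.05)·μ_B + (-9)·μ_Y = (-2.05)·16.1 + (-9)·9 = -114.005.
Var[Q] = a²·Var[B] + b²·Var[Y] + 2ab·covariance of B and Y with a = -2.05, b = -9.
= (-2.05)²·32.1 + (-9)²·81 + 2·(-2.05)·(-9)·(-4.8)
= 134.90025 + 6561 + (-177.12) = 6518.78025.

μ_Q = -114.005, Var[Q] = 6518.78025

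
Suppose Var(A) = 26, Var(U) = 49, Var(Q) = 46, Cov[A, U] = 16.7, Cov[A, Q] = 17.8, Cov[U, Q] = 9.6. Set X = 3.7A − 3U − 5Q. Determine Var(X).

Var(X) = a²·Var(A) + b²·Var(U) + c²·Var(Q) + 2ab·Cov[A, U] + 2ac·Cov[A, Q] + 2bc·Cov[U, Q], with a = 3.7, b = -3, c = -5.
= 355.94 + 441 + 1150 + (-370.74) + (-658.6) + 288
= 1205.6.

Var(X) = 1205.6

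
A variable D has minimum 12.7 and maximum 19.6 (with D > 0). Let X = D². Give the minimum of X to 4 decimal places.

min(X) = 161.29

D² is increasing on this domain, so min(X) comes from min(D) = 12.7: min(X) = square(12.7) = 161.29.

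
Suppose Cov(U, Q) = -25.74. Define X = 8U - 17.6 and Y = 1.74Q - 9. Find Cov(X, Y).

Cov(X, Y) = a·c·Cov(U, Q) = 8·1.74·(-25.74) = -358.3008. Additive constants drop out.

Cov(X, Y) = -358.3008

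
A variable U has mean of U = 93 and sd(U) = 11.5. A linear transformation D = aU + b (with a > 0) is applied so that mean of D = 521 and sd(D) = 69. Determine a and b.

sd(D) = a·sd(U) (a > 0), so a = 69/11.5 = 6.
mean of D = a·mean of U + b, so b = 521 − 6·93 = -37.

a = 6, b = -37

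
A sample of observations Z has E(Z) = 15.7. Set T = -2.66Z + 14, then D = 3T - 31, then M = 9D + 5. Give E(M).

E(T) = (-2.66)·15.7 + 14 = -27.762.
E(D) = 3·(-27.762) + (-31) = -114.286.
E(M) = 9·(-114.286) + 5 = -1023.574.

E(M) = -1023.574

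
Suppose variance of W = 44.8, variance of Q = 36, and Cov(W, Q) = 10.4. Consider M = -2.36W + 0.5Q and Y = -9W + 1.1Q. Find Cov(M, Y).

By bilinearity, Cov(M, Y) = ac·variance of W + bd·variance of Q + (ad+bc)·Cov(W, Q), with a=-2.36, b=0.5, c=-9, d=1.1.
ac·variance of W = (-2.36)·(-9)·44.8 = 951.552
bd·variance of Q = 0.5·1.1·36 = 19.8
(ad+bc)·Cov(W, Q) = (-7.096)·10.4 = -73.7984
Cov(M, Y) = 951.552 + 19.8 + (-73.7984) = 897.5536.

Cov(M, Y) = 897.5536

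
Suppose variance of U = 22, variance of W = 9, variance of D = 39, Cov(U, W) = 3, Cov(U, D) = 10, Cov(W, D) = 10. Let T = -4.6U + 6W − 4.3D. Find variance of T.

variance of T = a²·variance of U + b²·variance of W + c²·variance of D + 2ab·Cov(U, W) + 2ac·Cov(U, D) + 2bc·Cov(W, D), with a = -4.6, b = 6, c = -4.3.
= 465.52 + 324 + 721.11 + (-165.6) + 395.6 + (-516)
= 1224.63.

variance of T = 1224.63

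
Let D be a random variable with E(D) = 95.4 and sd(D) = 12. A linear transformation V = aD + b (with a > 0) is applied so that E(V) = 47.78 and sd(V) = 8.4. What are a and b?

sd(V) = a·sd(D) (a > 0), so a = 8.4/12 = 0.7.
E(V) = a·E(D) + b, so b = 47.78 − 0.7·95.4 = -19.

a = 0.7, b = -19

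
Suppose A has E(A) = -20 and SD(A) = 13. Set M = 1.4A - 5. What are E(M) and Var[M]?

M = 1.4A - 5 is linear with a = 1.4, b = -5.
E(M) = a·E(A) + b = 1.4·(-20) + (-5) = -33.
Var[A] = 13² = 169.
Var[M] = a²·Var[A] = 1.4²·169 = 331.24 (the additive constant -5 does not affect variance).

E(M) = -33, Var[M] = 331.24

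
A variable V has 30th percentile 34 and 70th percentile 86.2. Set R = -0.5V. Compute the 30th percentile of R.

Since a = -0.5 < 0 the transformation is decreasing, reversing order: the 30th percentile of R corresponds to the 70th percentile of V.
So P_{30}(R) = a·P_{70}(V) + b = (-0.5)·86.2 = -43.1.

30th percentile of R = -43.1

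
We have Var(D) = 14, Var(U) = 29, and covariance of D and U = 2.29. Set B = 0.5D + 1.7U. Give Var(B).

Var(B) = a²·Var(D) + b²·Var(U) + 2ab·covariance of D and U with a = 0.5, b = 1.7.
= 0.5²·14 + 1.7²·29 + 2·0.5·1.7·2.29
= 3.5 + 83.81 + 3.893 = 91.203.

Var(B) = 91.203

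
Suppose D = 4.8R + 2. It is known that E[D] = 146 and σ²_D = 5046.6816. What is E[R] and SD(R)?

From D = 4.8R + 2: E[D] = a·E[R] + b, so E[R] = (E[D] − b)/a = (146 − 2)/4.8 = 30.
SD(D) = √5046.6816 = 71.04.
SD(D) = |a|·SD(R), so SD(R) = 71.04/|4.8| = 14.8.

E[R] = 30, SD(R) = 14.8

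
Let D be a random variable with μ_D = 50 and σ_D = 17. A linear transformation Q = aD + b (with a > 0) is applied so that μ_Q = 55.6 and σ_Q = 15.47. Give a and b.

a = 0.91, b = 10.1

σ_Q = a·σ_D (a > 0), so a = 15.47/17 = 0.91.
μ_Q = a·μ_D + b, so b = 55.6 − 0.91·50 = 10.1.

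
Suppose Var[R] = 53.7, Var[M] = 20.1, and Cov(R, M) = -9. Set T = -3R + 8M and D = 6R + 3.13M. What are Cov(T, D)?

Cov(T, D) = -810.786

By bilinearity, Cov(T, D) = ac·Var[R] + bd·Var[M] + (ad+bc)·Cov(R, M), with a=-3, b=8, c=6, d=3.13.
ac·Var[R] = (-3)·6·53.7 = -966.6
bd·Var[M] = 8·3.13·20.1 = 503.304
(ad+bc)·Cov(R, M) = (38.61)·(-9) = -347.49
Cov(T, D) = -966.6 + 503.304 + (-347.49) = -810.786.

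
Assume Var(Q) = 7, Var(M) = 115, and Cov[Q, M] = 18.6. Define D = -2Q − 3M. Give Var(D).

Var(D) = a²·Var(Q) + b²·Var(M) + 2ab·Cov[Q, M] with a = -2, b = -3.
= (-2)²·7 + (-3)²·115 + 2·(-2)·(-3)·18.6
= 28 + 1035 + 223.2 = 1286.2.

Var(D) = 1286.2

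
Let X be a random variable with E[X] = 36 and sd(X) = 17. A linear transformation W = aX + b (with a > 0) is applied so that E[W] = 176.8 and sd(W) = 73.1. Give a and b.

a = 4.3, b = 22

sd(W) = a·sd(X) (a > 0), so a = 73.1/17 = 4.3.
E[W] = a·E[X] + b, so b = 176.8 − 4.3·36 = 22.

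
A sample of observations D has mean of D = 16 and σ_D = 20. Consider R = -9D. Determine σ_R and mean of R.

σ_R = 180, mean of R = -144

R = -9D is linear with a = -9, b = 0.
σ_R = |a|·σ_D = |-9|·20 = 180.
mean of R = a·mean of D + b = (-9)·16 = -144.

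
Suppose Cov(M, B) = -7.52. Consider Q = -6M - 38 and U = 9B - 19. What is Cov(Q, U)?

Cov(Q, U) = 406.08

Cov(Q, U) = a·c·Cov(M, B) = (-6)·9·(-7.52) = 406.08. Additive constants drop out.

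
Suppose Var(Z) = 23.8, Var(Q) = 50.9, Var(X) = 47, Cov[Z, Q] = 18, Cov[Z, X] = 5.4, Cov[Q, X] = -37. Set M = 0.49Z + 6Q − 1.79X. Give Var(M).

Var(M) = a²·Var(Z) + b²·Var(Q) + c²·Var(X) + 2ab·Cov[Z, Q] + 2ac·Cov[Z, X] + 2bc·Cov[Q, X], with a = 0.49, b = 6, c = -1.79.
= 5.71438 + 1832.4 + 150.5927 + 105.84 + (-9.47268) + 794.76
= 2879.8344.

Var(M) = 2879.8344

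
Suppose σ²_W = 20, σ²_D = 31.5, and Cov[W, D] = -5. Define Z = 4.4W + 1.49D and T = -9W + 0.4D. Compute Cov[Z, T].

Cov[Z, T] = -714.976

By bilinearity, Cov[Z, T] = ac·σ²_W + bd·σ²_D + (ad+bc)·Cov[W, D], with a=4.4, b=1.49, c=-9, d=0.4.
ac·σ²_W = 4.4·(-9)·20 = -792
bd·σ²_D = 1.49·0.4·31.5 = 18.774
(ad+bc)·Cov[W, D] = (-11.65)·(-5) = 58.25
Cov[Z, T] = -792 + 18.774 + 58.25 = -714.976.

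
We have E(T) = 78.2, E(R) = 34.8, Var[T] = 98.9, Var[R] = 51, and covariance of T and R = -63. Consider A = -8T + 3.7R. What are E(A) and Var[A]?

E(A) = -496.84, Var[A] = 10757.39

E(A) = (-8)·E(T) + 3.7·E(R) = (-8)·78.2 + 3.7·34.8 = -496.84.
Var[A] = a²·Var[T] + b²·Var[R] + 2ab·covariance of T and R with a = -8, b = 3.7.
= (-8)²·98.9 + 3.7²·51 + 2·(-8)·3.7·(-63)
= 6329.6 + 698.19 + 3729.6 = 10757.39.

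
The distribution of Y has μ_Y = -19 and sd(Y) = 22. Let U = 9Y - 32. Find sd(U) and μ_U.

U = 9Y - 32 is linear with a = 9, b = -32.
sd(U) = |a|·sd(Y) = |9|·22 = 198.
μ_U = a·μ_Y + b = 9·(-19) + (-32) = -203.

sd(U) = 198, μ_U = -203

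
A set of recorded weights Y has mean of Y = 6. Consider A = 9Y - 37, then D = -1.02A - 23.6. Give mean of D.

mean of A = 9·6 + (-37) = 17.
mean of D = (-1.02)·17 + (-23.6) = -40.94.

mean of D = -40.94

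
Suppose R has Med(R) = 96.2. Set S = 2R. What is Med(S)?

A linear map preserves order up to sign, so Med(S) = a·Med(R) + b = 2·96.2 = 192.4.

Med(S) = 192.4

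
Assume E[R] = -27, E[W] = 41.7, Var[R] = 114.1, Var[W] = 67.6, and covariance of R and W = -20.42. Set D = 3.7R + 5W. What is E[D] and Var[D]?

E[D] = 3.7·E[R] + 5·E[W] = 3.7·(-27) + 5·41.7 = 108.6.
Var[D] = a²·Var[R] + b²·Var[W] + 2ab·covariance of R and W with a = 3.7, b = 5.
= 3.7²·114.1 + 5²·67.6 + 2·3.7·5·(-20.42)
= 1562.029 + 1690 + (-755.54) = 2496.489.

E[D] = 108.6, Var[D] = 2496.489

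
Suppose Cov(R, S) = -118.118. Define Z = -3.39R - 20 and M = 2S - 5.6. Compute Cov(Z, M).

Cov(Z, M) = a·c·Cov(R, S) = (-3.39)·2·(-118.118) = 800.84004. Additive constants drop out.

Cov(Z, M) = 800.84004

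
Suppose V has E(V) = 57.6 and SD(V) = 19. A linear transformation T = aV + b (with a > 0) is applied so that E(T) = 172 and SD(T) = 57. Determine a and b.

a = 3, b = -0.8

SD(T) = a·SD(V) (a > 0), so a = 57/19 = 3.
E(T) = a·E(V) + b, so b = 172 − 3·57.6 = -0.8.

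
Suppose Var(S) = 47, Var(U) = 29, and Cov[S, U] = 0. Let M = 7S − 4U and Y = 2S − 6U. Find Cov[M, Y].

Cov[M, Y] = 1354

By bilinearity, Cov[M, Y] = ac·Var(S) + bd·Var(U) + (ad+bc)·Cov[S, U], with a=7, b=-4, c=2, d=-6.
ac·Var(S) = 7·2·47 = 658
bd·Var(U) = (-4)·(-6)·29 = 696
(ad+bc)·Cov[S, U] = (-50)·0 = 0
Cov[M, Y] = 658 + 696 + 0 = 1354.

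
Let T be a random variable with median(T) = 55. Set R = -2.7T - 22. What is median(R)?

A linear map preserves order up to sign, so median(R) = a·median(T) + b = (-2.7)·55 + (-22) = -170.5.

median(R) = -170.5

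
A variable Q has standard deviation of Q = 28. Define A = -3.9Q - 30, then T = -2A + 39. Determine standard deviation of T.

standard deviation of A = |-3.9|·28 = 109.2.
standard deviation of T = |-2|·109.2 = 218.4.

standard deviation of T = 218.4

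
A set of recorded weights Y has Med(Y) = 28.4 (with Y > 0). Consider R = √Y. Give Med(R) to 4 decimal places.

√Y is monotone on this domain, so Med(R) = √(28.4) ≈ 5.3292.

Med(R) = 5.3292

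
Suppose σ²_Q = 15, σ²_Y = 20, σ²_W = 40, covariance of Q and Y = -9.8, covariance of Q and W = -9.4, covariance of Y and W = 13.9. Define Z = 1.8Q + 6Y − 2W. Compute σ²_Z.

σ²_Z = a²·σ²_Q + b²·σ²_Y + c²·σ²_W + 2ab·covariance of Q and Y + 2ac·covariance of Q and W + 2bc·covariance of Y and W, with a = 1.8, b = 6, c = -2.
= 48.6 + 720 + 160 + (-211.68) + 67.68 + (-333.6)
= 451.

σ²_Z = 451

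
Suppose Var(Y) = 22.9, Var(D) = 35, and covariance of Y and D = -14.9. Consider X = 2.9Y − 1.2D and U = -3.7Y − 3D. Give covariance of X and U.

By bilinearity, covariance of X and U = ac·Var(Y) + bd·Var(D) + (ad+bc)·covariance of Y and D, with a=2.9, b=-1.2, c=-3.7, d=-3.
ac·Var(Y) = 2.9·(-3.7)·22.9 = -245.717
bd·Var(D) = (-1.2)·(-3)·35 = 126
(ad+bc)·covariance of Y and D = (-4.26)·(-14.9) = 63.474
covariance of X and U = -245.717 + 126 + 63.474 = -56.243.

covariance of X and U = -56.243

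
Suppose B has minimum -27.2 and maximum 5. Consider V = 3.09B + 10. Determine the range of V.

Range(V) = 99.498

Range of B = 5 − (-27.2) = 32.2.
Range(V) = |a|·Range(B) = |3.09|·32.2 = 99.498.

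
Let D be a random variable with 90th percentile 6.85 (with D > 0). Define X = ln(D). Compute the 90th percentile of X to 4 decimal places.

90th percentile of X = 1.9242

ln(D) is increasing, so P_{90}(X) = g(P_{90}(D)) ≈ 1.9242.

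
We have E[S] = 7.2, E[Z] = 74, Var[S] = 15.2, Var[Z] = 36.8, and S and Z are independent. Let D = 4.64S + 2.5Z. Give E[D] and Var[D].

E[D] = 4.64·E[S] + 2.5·E[Z] = 4.64·7.2 + 2.5·74 = 218.408.
Var[D] = a²·Var[S] + b²·Var[Z] + 2ab·Cov(S, Z) with a = 4.64, b = 2.5.
Independence gives Cov(S, Z) = 0.
= 4.64²·15.2 + 2.5²·36.8 + 2·4.64·2.5·0
= 327.24992 + 230 + 0 = 557.24992.

E[D] = 218.408, Var[D] = 557.24992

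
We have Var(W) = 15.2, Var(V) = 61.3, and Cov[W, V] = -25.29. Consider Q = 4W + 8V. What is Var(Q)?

Var(Q) = a²·Var(W) + b²·Var(V) + 2ab·Cov[W, V] with a = 4, b = 8.
= 4²·15.2 + 8²·61.3 + 2·4·8·(-25.29)
= 243.2 + 3923.2 + (-1618.56) = 2547.84.

Var(Q) = 2547.84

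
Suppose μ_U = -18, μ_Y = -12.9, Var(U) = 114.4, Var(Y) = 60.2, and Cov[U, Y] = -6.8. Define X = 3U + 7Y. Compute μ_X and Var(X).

μ_X = -144.3, Var(X) = 3693.8

μ_X = 3·μ_U + 7·μ_Y = 3·(-18) + 7·(-12.9) = -144.3.
Var(X) = a²·Var(U) + b²·Var(Y) + 2ab·Cov[U, Y] with a = 3, b = 7.
= 3²·114.4 + 7²·60.2 + 2·3·7·(-6.8)
= 1029.6 + 2949.8 + (-285.6) = 3693.8.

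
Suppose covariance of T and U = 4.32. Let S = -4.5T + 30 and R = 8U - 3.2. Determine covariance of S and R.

covariance of S and R = -155.52

covariance of S and R = a·c·covariance of T and U = (-4.5)·8·4.32 = -155.52. Additive constants drop out.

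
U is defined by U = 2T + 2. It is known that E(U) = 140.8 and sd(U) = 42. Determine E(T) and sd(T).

E(T) = 69.4, sd(T) = 21

From U = 2T + 2: E(U) = a·E(T) + b, so E(T) = (E(U) − b)/a = (140.8 − 2)/2 = 69.4.
sd(U) = |a|·sd(T), so sd(T) = 42/|2| = 21.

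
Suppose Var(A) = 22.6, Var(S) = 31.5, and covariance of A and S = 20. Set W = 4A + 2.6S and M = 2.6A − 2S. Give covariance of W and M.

By bilinearity, covariance of W and M = ac·Var(A) + bd·Var(S) + (ad+bc)·covariance of A and S, with a=4, b=2.6, c=2.6, d=-2.
ac·Var(A) = 4·2.6·22.6 = 235.04
bd·Var(S) = 2.6·(-2)·31.5 = -163.8
(ad+bc)·covariance of A and S = (-1.24)·20 = -24.8
covariance of W and M = 235.04 + (-163.8) + (-24.8) = 46.44.

covariance of W and M = 46.44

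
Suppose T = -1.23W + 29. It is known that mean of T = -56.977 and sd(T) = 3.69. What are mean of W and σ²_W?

mean of W = 69.9, σ²_W = 9

From T = -1.23W + 29: mean of T = a·mean of W + b, so mean of W = (mean of T − b)/a = (-56.977 − 29)/(-1.23) = 69.9.
σ²_T = 3.69² = 13.6161.
σ²_T = a²·σ²_W, so σ²_W = 13.6161/(-1.23)² = 9.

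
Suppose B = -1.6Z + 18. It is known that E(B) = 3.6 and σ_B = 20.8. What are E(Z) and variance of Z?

E(Z) = 9, variance of Z = 169

From B = -1.6Z + 18: E(B) = a·E(Z) + b, so E(Z) = (E(B) − b)/a = (3.6 − 18)/(-1.6) = 9.
variance of B = 20.8² = 432.64.
variance of B = a²·variance of Z, so variance of Z = 432.64/(-1.6)² = 169.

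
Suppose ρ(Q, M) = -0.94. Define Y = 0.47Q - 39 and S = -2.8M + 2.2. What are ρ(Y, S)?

ρ(Y, S) = 0.94

Linear rescalings preserve |correlation|; the slopes 0.47 and -2.8 have opposite signs, so the correlation flips sign: ρ(Y, S) = −ρ(Q, M) = 0.94.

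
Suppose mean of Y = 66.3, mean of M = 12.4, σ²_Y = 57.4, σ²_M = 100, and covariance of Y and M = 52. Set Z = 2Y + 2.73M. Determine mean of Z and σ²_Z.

mean of Z = 2·mean of Y + 2.73·mean of M = 2·66.3 + 2.73·12.4 = 166.452.
σ²_Z = a²·σ²_Y + b²·σ²_M + 2ab·covariance of Y and M with a = 2, b = 2.73.
= 2²·57.4 + 2.73²·100 + 2·2·2.73·52
= 229.6 + 745.29 + 567.84 = 1542.73.

mean of Z = 166.452, σ²_Z = 1542.73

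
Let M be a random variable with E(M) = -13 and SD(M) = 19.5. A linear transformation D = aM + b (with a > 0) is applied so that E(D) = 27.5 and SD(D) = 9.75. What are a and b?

a = 0.5, b = 34

SD(D) = a·SD(M) (a > 0), so a = 9.75/19.5 = 0.5.
E(D) = a·E(M) + b, so b = 27.5 − 0.5·(-13) = 34.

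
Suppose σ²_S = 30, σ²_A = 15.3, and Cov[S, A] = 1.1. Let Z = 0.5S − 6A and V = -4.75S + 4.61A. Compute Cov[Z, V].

Cov[Z, V] = -460.5625

By bilinearity, Cov[Z, V] = ac·σ²_S + bd·σ²_A + (ad+bc)·Cov[S, A], with a=0.5, b=-6, c=-4.75, d=4.61.
ac·σ²_S = 0.5·(-4.75)·30 = -71.25
bd·σ²_A = (-6)·4.61·15.3 = -423.198
(ad+bc)·Cov[S, A] = (30.805)·1.1 = 33.8855
Cov[Z, V] = -71.25 + (-423.198) + 33.8855 = -460.5625.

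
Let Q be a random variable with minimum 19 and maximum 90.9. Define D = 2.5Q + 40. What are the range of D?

Range(D) = 179.75

Range of Q = 90.9 − 19 = 71.9.
Range(D) = |a|·Range(Q) = |2.5|·71.9 = 179.75.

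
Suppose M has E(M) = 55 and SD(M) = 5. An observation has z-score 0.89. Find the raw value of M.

M = 59.45

M = E(M) + z·SD(M) = 55 + 0.89·5 = 59.45.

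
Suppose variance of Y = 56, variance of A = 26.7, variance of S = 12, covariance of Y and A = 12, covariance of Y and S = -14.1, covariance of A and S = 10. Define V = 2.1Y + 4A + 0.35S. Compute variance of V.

variance of V = a²·variance of Y + b²·variance of A + c²·variance of S + 2ab·covariance of Y and A + 2ac·covariance of Y and S + 2bc·covariance of A and S, with a = 2.1, b = 4, c = 0.35.
= 246.96 + 427.2 + 1.47 + 201.6 + (-20.727) + 28
= 884.503.

variance of V = 884.503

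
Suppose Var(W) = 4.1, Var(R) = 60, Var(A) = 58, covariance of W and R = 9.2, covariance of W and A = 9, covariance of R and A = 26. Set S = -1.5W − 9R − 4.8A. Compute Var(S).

Var(S) = 8829.945

Var(S) = a²·Var(W) + b²·Var(R) + c²·Var(A) + 2ab·covariance of W and R + 2ac·covariance of W and A + 2bc·covariance of R and A, with a = -1.5, b = -9, c = -4.8.
= 9.225 + 4860 + 1336.32 + 248.4 + 129.6 + 2246.4
= 8829.945.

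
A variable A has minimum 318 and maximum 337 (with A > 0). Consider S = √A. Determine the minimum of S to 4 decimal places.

√A is increasing on this domain, so min(S) comes from min(A) = 318: min(S) = √(318) ≈ 17.8326.

min(S) = 17.8326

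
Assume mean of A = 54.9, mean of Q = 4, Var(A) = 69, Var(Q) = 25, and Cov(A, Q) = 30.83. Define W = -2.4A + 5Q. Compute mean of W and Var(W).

mean of W = -111.76, Var(W) = 282.52

mean of W = (-2.4)·mean of A + 5·mean of Q = (-2.4)·54.9 + 5·4 = -111.76.
Var(W) = a²·Var(A) + b²·Var(Q) + 2ab·Cov(A, Q) with a = -2.4, b = 5.
= (-2.4)²·69 + 5²·25 + 2·(-2.4)·5·30.83
= 397.44 + 625 + (-739.92) = 282.52.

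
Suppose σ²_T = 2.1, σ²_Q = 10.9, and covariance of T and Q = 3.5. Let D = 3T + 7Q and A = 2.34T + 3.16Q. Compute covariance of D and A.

covariance of D and A = 346.36

By bilinearity, covariance of D and A = ac·σ²_T + bd·σ²_Q + (ad+bc)·covariance of T and Q, with a=3, b=7, c=2.34, d=3.16.
ac·σ²_T = 3·2.34·2.1 = 14.742
bd·σ²_Q = 7·3.16·10.9 = 241.108
(ad+bc)·covariance of T and Q = (25.86)·3.5 = 90.51
covariance of D and A = 14.742 + 241.108 + 90.51 = 346.36.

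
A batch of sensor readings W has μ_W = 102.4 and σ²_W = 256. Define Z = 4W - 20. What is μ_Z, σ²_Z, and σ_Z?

μ_Z = 389.6, σ²_Z = 4096, σ_Z = 64

Z = 4W - 20 is linear with a = 4, b = -20.
μ_Z = a·μ_W + b = 4·102.4 + (-20) = 389.6.
σ²_Z = a²·σ²_W = 4²·256 = 4096 (the additive constant -20 does not affect variance).
σ_W = √256 = 16.
σ_Z = |a|·σ_W = |4|·16 = 64.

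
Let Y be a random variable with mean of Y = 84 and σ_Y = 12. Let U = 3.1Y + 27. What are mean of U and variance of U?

U = 3.1Y + 27 is linear with a = 3.1, b = 27.
mean of U = a·mean of Y + b = 3.1·84 + 27 = 287.4.
variance of Y = 12² = 144.
variance of U = a²·variance of Y = 3.1²·144 = 1383.84 (the additive constant 27 does not affect variance).

mean of U = 287.4, variance of U = 1383.84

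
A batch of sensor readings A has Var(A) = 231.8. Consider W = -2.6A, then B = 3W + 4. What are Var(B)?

Var(B) = 14102.712

Var(W) = (-2.6)²·231.8 = 1566.968.
Var(B) = 3²·1566.968 = 14102.712.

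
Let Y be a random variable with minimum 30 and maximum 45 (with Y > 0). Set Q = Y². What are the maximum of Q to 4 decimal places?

Y² is increasing on this domain, so max(Q) comes from max(Y) = 45: max(Q) = square(45) = 2025.

max(Q) = 2025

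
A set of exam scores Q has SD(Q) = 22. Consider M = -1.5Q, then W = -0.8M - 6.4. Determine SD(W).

SD(M) = |-1.5|·22 = 33.
SD(W) = |-0.8|·33 = 26.4.

SD(W) = 26.4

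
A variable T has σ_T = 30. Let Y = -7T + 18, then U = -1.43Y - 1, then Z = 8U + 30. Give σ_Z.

σ_Z = 2402.4

σ_Y = |-7|·30 = 210.
σ_U = |-1.43|·210 = 300.3.
σ_Z = |8|·300.3 = 2402.4.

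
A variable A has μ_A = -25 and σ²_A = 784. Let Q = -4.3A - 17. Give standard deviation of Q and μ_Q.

Q = -4.3A - 17 is linear with a = -4.3, b = -17.
standard deviation of A = √784 = 28.
standard deviation of Q = |a|·standard deviation of A = |-4.3|·28 = 120.4.
μ_Q = a·μ_A + b = (-4.3)·(-25) + (-17) = 90.5.

standard deviation of Q = 120.4, μ_Q = 90.5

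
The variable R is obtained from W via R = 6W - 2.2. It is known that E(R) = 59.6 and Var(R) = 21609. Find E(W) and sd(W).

E(W) = 10.3, sd(W) = 24.5

From R = 6W - 2.2: E(R) = a·E(W) + b, so E(W) = (E(R) − b)/a = (59.6 − (-2.2))/6 = 10.3.
sd(R) = √21609 = 147.
sd(R) = |a|·sd(W), so sd(W) = 147/|6| = 24.5.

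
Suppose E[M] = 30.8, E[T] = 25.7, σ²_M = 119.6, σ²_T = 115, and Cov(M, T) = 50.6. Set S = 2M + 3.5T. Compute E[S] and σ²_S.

E[S] = 151.55, σ²_S = 2595.55

E[S] = 2·E[M] + 3.5·E[T] = 2·30.8 + 3.5·25.7 = 151.55.
σ²_S = a²·σ²_M + b²·σ²_T + 2ab·Cov(M, T) with a = 2, b = 3.5.
= 2²·119.6 + 3.5²·115 + 2·2·3.5·50.6
= 478.4 + 1408.75 + 708.4 = 2595.55.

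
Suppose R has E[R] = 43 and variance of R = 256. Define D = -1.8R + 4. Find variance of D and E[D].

D = -1.8R + 4 is linear with a = -1.8, b = 4.
variance of D = a²·variance of R = (-1.8)²·256 = 829.44 (the additive constant 4 does not affect variance).
E[D] = a·E[R] + b = (-1.8)·43 + 4 = -73.4.

variance of D = 829.44, E[D] = -73.4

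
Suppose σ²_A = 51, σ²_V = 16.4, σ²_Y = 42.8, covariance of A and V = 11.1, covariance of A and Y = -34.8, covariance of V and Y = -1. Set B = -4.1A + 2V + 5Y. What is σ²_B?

σ²_B = a²·σ²_A + b²·σ²_V + c²·σ²_Y + 2ab·covariance of A and V + 2ac·covariance of A and Y + 2bc·covariance of V and Y, with a = -4.1, b = 2, c = 5.
= 857.31 + 65.6 + 1070 + (-182.04) + 1426.8 + (-20)
= 3217.67.

σ²_B = 3217.67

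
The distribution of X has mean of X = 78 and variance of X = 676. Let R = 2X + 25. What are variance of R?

variance of R = 2704

R = 2X + 25 is linear with a = 2, b = 25.
variance of R = a²·variance of X = 2²·676 = 2704 (the additive constant 25 does not affect variance).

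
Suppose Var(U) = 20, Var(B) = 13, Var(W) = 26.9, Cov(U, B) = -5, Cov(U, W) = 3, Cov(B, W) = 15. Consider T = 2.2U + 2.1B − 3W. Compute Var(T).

Var(T) = a²·Var(U) + b²·Var(B) + c²·Var(W) + 2ab·Cov(U, B) + 2ac·Cov(U, W) + 2bc·Cov(B, W), with a = 2.2, b = 2.1, c = -3.
= 96.8 + 57.33 + 242.1 + (-46.2) + (-39.6) + (-189)
= 121.43.

Var(T) = 121.43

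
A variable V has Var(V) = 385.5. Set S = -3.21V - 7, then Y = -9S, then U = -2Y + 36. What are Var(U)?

Var(U) = 1287002.6982

Var(S) = (-3.21)²·385.5 = 3972.23055.
Var(Y) = (-9)²·3972.23055 = 321750.67455.
Var(U) = (-2)²·321750.67455 = 1287002.6982.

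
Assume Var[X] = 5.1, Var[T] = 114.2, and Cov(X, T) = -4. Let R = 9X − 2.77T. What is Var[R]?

Var[R] = a²·Var[X] + b²·Var[T] + 2ab·Cov(X, T) with a = 9, b = -2.77.
= 9²·5.1 + (-2.77)²·114.2 + 2·9·(-2.77)·(-4)
= 413.1 + 876.24518 + 199.44 = 1488.78518.

Var[R] = 1488.78518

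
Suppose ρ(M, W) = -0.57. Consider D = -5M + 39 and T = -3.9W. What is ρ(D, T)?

ρ(D, T) = -0.57

Linear rescalings preserve correlation up to sign; here the slopes -5 and -3.9 have the same sign, so ρ(D, T) = ρ(M, W) = -0.57.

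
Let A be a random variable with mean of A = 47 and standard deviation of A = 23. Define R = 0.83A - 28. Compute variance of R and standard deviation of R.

R = 0.83A - 28 is linear with a = 0.83, b = -28.
variance of A = 23² = 529.
variance of R = a²·variance of A = 0.83²·529 = 364.4281 (the additive constant -28 does not affect variance).
standard deviation of R = |a|·standard deviation of A = |0.83|·23 = 19.09.

variance of R = 364.4281, standard deviation of R = 19.09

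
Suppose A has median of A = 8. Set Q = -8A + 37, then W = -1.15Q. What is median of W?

median of Q = (-8)·8 + 37 = -27.
median of W = (-1.15)·(-27) = 31.05.

median of W = 31.05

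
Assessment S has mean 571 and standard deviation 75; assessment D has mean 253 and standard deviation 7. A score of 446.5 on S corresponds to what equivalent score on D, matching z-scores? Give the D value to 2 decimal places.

z = (446.5 − 571)/75 = -1.66.
D = 253 + z·7 = 253 + (446.5 − 571)·7/75 = 241.38.

D = 241.38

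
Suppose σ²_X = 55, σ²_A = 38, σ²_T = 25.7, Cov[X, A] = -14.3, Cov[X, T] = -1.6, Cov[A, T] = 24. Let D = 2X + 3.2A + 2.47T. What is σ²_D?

σ²_D = 946.45713

σ²_D = a²·σ²_X + b²·σ²_A + c²·σ²_T + 2ab·Cov[X, A] + 2ac·Cov[X, T] + 2bc·Cov[A, T], with a = 2, b = 3.2, c = 2.47.
= 220 + 389.12 + 156.79313 + (-183.04) + (-15.808) + 379.392
= 946.45713.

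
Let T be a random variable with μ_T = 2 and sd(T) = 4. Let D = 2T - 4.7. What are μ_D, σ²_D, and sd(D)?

μ_D = -0.7, σ²_D = 64, sd(D) = 8

D = 2T - 4.7 is linear with a = 2, b = -4.7.
μ_D = a·μ_T + b = 2·2 + (-4.7) = -0.7.
σ²_T = 4² = 16.
σ²_D = a²·σ²_T = 2²·16 = 64 (the additive constant -4.7 does not affect variance).
sd(D) = |a|·sd(T) = |2|·4 = 8.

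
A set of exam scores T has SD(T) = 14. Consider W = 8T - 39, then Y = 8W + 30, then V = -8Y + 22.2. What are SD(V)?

SD(V) = 7168

SD(W) = |8|·14 = 112.
SD(Y) = |8|·112 = 896.
SD(V) = |-8|·896 = 7168.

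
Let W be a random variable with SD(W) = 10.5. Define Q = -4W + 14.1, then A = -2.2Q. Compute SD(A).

SD(A) = 92.4

SD(Q) = |-4|·10.5 = 42.
SD(A) = |-2.2|·42 = 92.4.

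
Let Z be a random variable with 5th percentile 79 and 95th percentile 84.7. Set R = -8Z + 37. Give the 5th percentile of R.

Since a = -8 < 0 the transformation is decreasing, reversing order: the 5th percentile of R corresponds to the 95th percentile of Z.
So P_{5}(R) = a·P_{95}(Z) + b = (-8)·84.7 + 37 = -640.6.

5th percentile of R = -640.6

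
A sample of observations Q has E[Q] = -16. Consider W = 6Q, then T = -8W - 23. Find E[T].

E[W] = 6·(-16) = -96.
E[T] = (-8)·(-96) + (-23) = 745.

E[T] = 745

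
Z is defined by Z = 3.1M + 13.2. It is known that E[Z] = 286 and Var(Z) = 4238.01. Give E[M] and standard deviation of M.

From Z = 3.1M + 13.2: E[Z] = a·E[M] + b, so E[M] = (E[Z] − b)/a = (286 − 13.2)/3.1 = 88.
standard deviation of Z = √4238.01 = 65.1.
standard deviation of Z = |a|·standard deviation of M, so standard deviation of M = 65.1/|3.1| = 21.

E[M] = 88, standard deviation of M = 21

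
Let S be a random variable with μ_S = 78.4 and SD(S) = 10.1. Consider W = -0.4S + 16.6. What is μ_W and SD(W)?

μ_W = -14.76, SD(W) = 4.04

W = -0.4S + 16.6 is linear with a = -0.4, b = 16.6.
μ_W = a·μ_S + b = (-0.4)·78.4 + 16.6 = -14.76.
SD(W) = |a|·SD(S) = |-0.4|·10.1 = 4.04.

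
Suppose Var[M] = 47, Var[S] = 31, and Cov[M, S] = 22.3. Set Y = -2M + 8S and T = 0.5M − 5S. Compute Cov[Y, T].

Cov[Y, T] = -974.8

By bilinearity, Cov[Y, T] = ac·Var[M] + bd·Var[S] + (ad+bc)·Cov[M, S], with a=-2, b=8, c=0.5, d=-5.
ac·Var[M] = (-2)·0.5·47 = -47
bd·Var[S] = 8·(-5)·31 = -1240
(ad+bc)·Cov[M, S] = (14)·22.3 = 312.2
Cov[Y, T] = -47 + (-1240) + 312.2 = -974.8.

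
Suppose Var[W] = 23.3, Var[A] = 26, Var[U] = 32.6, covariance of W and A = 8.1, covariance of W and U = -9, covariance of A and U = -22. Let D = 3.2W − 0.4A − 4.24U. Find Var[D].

Var[D] = a²·Var[W] + b²·Var[A] + c²·Var[U] + 2ab·covariance of W and A + 2ac·covariance of W and U + 2bc·covariance of A and U, with a = 3.2, b = -0.4, c = -4.24.
= 238.592 + 4.16 + 586.06976 + (-20.736) + 244.224 + (-74.624)
= 977.68576.

Var[D] = 977.68576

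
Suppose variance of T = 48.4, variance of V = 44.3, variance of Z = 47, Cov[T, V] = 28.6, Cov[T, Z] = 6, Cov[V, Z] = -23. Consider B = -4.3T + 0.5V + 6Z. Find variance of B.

variance of B = 2027.411

variance of B = a²·variance of T + b²·variance of V + c²·variance of Z + 2ab·Cov[T, V] + 2ac·Cov[T, Z] + 2bc·Cov[V, Z], with a = -4.3, b = 0.5, c = 6.
= 894.916 + 11.075 + 1692 + (-122.98) + (-309.6) + (-138)
= 2027.411.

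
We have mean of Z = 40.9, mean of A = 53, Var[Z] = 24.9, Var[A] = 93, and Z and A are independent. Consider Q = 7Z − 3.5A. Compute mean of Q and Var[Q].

mean of Q = 100.8, Var[Q] = 2359.35

mean of Q = 7·mean of Z + (-3.5)·mean of A = 7·40.9 + (-3.5)·53 = 100.8.
Var[Q] = a²·Var[Z] + b²·Var[A] + 2ab·Cov[Z, A] with a = 7, b = -3.5.
Independence gives Cov[Z, A] = 0.
= 7²·24.9 + (-3.5)²·93 + 2·7·(-3.5)·0
= 1220.1 + 1139.25 + 0 = 2359.35.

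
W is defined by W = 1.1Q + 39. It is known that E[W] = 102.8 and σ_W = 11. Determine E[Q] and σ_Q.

E[Q] = 58, σ_Q = 10

From W = 1.1Q + 39: E[W] = a·E[Q] + b, so E[Q] = (E[W] − b)/a = (102.8 − 39)/1.1 = 58.
σ_W = |a|·σ_Q, so σ_Q = 11/|1.1| = 10.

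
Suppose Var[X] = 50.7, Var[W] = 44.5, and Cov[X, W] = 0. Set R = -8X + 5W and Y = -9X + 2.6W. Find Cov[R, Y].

Cov[R, Y] = 4228.9

By bilinearity, Cov[R, Y] = ac·Var[X] + bd·Var[W] + (ad+bc)·Cov[X, W], with a=-8, b=5, c=-9, d=2.6.
ac·Var[X] = (-8)·(-9)·50.7 = 3650.4
bd·Var[W] = 5·2.6·44.5 = 578.5
(ad+bc)·Cov[X, W] = (-65.8)·0 = 0
Cov[R, Y] = 3650.4 + 578.5 + 0 = 4228.9.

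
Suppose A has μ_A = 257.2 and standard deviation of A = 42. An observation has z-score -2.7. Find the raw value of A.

A = 143.8

A = μ_A + z·standard deviation of A = 257.2 + (-2.7)·42 = 143.8.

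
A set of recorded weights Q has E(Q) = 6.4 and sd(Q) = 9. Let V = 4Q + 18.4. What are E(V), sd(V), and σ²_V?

E(V) = 44, sd(V) = 36, σ²_V = 1296

V = 4Q + 18.4 is linear with a = 4, b = 18.4.
E(V) = a·E(Q) + b = 4·6.4 + 18.4 = 44.
sd(V) = |a|·sd(Q) = |4|·9 = 36.
σ²_Q = 9² = 81.
σ²_V = a²·σ²_Q = 4²·81 = 1296 (the additive constant 18.4 does not affect variance).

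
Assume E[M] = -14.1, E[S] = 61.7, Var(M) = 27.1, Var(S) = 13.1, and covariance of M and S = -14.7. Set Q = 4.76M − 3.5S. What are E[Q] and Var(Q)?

E[Q] = -283.066, Var(Q) = 1264.29996

E[Q] = 4.76·E[M] + (-3.5)·E[S] = 4.76·(-14.1) + (-3.5)·61.7 = -283.066.
Var(Q) = a²·Var(M) + b²·Var(S) + 2ab·covariance of M and S with a = 4.76, b = -3.5.
= 4.76²·27.1 + (-3.5)²·13.1 + 2·4.76·(-3.5)·(-14.7)
= 614.02096 + 160.475 + 489.804 = 1264.29996.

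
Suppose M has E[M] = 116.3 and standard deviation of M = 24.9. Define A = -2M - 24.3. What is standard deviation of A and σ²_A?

standard deviation of A = 49.8, σ²_A = 2480.04

A = -2M - 24.3 is linear with a = -2, b = -24.3.
standard deviation of A = |a|·standard deviation of M = |-2|·24.9 = 49.8.
σ²_M = 24.9² = 620.01.
σ²_A = a²·σ²_M = (-2)²·620.01 = 2480.04 (the additive constant -24.3 does not affect variance).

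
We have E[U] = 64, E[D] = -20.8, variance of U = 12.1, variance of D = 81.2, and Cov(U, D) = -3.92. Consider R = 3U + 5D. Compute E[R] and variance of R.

E[R] = 3·E[U] + 5·E[D] = 3·64 + 5·(-20.8) = 88.
variance of R = a²·variance of U + b²·variance of D + 2ab·Cov(U, D) with a = 3, b = 5.
= 3²·12.1 + 5²·81.2 + 2·3·5·(-3.92)
= 108.9 + 2030 + (-117.6) = 2021.3.

E[R] = 88, variance of R = 2021.3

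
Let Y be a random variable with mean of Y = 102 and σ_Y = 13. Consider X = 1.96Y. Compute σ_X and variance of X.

X = 1.96Y is linear with a = 1.96, b = 0.
σ_X = |a|·σ_Y = |1.96|·13 = 25.48.
variance of Y = 13² = 169.
variance of X = a²·variance of Y = 1.96²·169 = 649.2304.

σ_X = 25.48, variance of X = 649.2304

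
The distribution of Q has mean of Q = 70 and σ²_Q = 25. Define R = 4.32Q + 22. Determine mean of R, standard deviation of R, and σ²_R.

mean of R = 324.4, standard deviation of R = 21.6, σ²_R = 466.56

R = 4.32Q + 22 is linear with a = 4.32, b = 22.
mean of R = a·mean of Q + b = 4.32·70 + 22 = 324.4.
standard deviation of Q = √25 = 5.
standard deviation of R = |a|·standard deviation of Q = |4.32|·5 = 21.6.
σ²_R = a²·σ²_Q = 4.32²·25 = 466.56 (the additive constant 22 does not affect variance).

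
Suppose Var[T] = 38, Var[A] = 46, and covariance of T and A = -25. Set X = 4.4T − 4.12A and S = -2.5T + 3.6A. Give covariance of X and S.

covariance of X and S = -1753.772

By bilinearity, covariance of X and S = ac·Var[T] + bd·Var[A] + (ad+bc)·covariance of T and A, with a=4.4, b=-4.12, c=-2.5, d=3.6.
ac·Var[T] = 4.4·(-2.5)·38 = -418
bd·Var[A] = (-4.12)·3.6·46 = -682.272
(ad+bc)·covariance of T and A = (26.14)·(-25) = -653.5
covariance of X and S = -418 + (-682.272) + (-653.5) = -1753.772.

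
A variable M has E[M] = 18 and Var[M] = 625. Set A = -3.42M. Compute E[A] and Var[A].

A = -3.42M is linear with a = -3.42, b = 0.
E[A] = a·E[M] + b = (-3.42)·18 = -61.56.
Var[A] = a²·Var[M] = (-3.42)²·625 = 7310.25.

E[A] = -61.56, Var[A] = 7310.25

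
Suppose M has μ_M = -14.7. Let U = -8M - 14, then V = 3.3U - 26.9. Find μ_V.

μ_V = 314.98

μ_U = (-8)·(-14.7) + (-14) = 103.6.
μ_V = 3.3·103.6 + (-26.9) = 314.98.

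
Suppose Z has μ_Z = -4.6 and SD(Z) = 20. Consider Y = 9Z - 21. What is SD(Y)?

SD(Y) = 180

Y = 9Z - 21 is linear with a = 9, b = -21.
SD(Y) = |a|·SD(Z) = |9|·20 = 180.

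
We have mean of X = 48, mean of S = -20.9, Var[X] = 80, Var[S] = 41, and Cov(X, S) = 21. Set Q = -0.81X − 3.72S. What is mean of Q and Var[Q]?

mean of Q = (-0.81)·mean of X + (-3.72)·mean of S = (-0.81)·48 + (-3.72)·(-20.9) = 38.868.
Var[Q] = a²·Var[X] + b²·Var[S] + 2ab·Cov(X, S) with a = -0.81, b = -3.72.
= (-0.81)²·80 + (-3.72)²·41 + 2·(-0.81)·(-3.72)·21
= 52.488 + 567.3744 + 126.5544 = 746.4168.

mean of Q = 38.868, Var[Q] = 746.4168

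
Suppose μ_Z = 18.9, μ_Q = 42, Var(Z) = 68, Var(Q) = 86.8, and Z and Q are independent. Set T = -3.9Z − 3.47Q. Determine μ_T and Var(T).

μ_T = (-3.9)·μ_Z + (-3.47)·μ_Q = (-3.9)·18.9 + (-3.47)·42 = -219.45.
Var(T) = a²·Var(Z) + b²·Var(Q) + 2ab·Cov(Z, Q) with a = -3.9, b = -3.47.
Independence gives Cov(Z, Q) = 0.
= (-3.9)²·68 + (-3.47)²·86.8 + 2·(-3.9)·(-3.47)·0
= 1034.28 + 1045.15012 + 0 = 2079.43012.

μ_T = -219.45, Var(T) = 2079.43012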